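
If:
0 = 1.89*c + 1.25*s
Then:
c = -0.661375661375661*s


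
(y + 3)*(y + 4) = y^2 + 7*y + 12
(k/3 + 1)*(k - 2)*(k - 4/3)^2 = k^4/3 - 5*k^3/9 - 62*k^2/27 + 160*k/27 - 32/9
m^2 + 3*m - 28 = (m - 4)*(m + 7)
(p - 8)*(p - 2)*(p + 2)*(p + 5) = p^4 - 3*p^3 - 44*p^2 + 12*p + 160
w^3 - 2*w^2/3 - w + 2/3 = (w - 1)*(w - 2/3)*(w + 1)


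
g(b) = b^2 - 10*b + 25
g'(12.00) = 14.00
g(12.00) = 49.00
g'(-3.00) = -16.00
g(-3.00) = 64.00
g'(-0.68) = -11.36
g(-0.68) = 32.26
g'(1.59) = -6.82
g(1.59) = 11.63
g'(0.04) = -9.92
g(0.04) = 24.60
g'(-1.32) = -12.64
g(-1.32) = 39.94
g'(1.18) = -7.64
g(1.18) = 14.59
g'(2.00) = -6.00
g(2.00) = 9.00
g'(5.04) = 0.08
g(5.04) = 0.00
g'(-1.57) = -13.14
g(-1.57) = 43.16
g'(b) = 2*b - 10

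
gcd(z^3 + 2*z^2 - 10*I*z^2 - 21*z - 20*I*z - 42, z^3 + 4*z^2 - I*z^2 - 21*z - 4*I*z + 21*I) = 1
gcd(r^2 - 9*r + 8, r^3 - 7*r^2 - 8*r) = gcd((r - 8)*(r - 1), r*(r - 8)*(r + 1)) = r - 8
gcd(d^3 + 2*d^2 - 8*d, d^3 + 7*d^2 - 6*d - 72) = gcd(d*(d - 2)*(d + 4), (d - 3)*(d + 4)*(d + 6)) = d + 4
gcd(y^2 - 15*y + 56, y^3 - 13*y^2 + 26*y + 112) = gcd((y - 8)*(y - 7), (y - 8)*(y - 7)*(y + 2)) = y^2 - 15*y + 56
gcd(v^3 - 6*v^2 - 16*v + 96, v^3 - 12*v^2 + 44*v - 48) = v^2 - 10*v + 24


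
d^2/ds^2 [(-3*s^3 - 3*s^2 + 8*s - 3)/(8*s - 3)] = 6*(-64*s^3 + 72*s^2 - 27*s - 9)/(512*s^3 - 576*s^2 + 216*s - 27)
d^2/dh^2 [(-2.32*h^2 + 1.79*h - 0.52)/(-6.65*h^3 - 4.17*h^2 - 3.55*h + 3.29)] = (205.1924*h^6 - 474.949650000001*h^5 - 350.49357*h^4 + 894.905788*h^3 - 151.068756*h^2 - 32.897442*h + 35.785886)/(294.079625*h^9 + 553.223475*h^8 + 817.87818*h^7 + 226.695288*h^6 - 110.78841*h^5 - 479.983218*h^4 - 31.54142*h^3 + 11.022816*h^2 + 115.276665*h - 35.611289)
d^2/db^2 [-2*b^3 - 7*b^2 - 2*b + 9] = -12*b - 14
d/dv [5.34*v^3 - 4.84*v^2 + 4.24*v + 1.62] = 16.02*v^2 - 9.68*v + 4.24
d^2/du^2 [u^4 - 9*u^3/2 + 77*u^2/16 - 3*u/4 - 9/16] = 12*u^2 - 27*u + 77/8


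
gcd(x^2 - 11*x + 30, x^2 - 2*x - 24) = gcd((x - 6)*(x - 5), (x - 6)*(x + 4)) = x - 6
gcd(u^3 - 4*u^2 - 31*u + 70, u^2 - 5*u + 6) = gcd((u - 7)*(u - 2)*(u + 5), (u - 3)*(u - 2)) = u - 2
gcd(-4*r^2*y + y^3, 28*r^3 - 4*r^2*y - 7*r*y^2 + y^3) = -4*r^2 + y^2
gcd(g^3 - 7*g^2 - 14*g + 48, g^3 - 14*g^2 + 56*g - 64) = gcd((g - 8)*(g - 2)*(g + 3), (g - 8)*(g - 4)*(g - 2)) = g^2 - 10*g + 16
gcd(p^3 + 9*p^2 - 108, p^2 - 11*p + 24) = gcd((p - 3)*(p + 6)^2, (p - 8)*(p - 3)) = p - 3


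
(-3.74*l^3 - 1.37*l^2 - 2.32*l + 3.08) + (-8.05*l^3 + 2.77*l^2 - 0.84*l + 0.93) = -11.79*l^3 + 1.4*l^2 - 3.16*l + 4.01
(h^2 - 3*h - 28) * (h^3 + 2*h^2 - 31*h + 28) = h^5 - h^4 - 65*h^3 + 65*h^2 + 784*h - 784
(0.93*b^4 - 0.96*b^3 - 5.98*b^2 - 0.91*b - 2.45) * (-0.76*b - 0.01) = -0.7068*b^5 + 0.7203*b^4 + 4.5544*b^3 + 0.7514*b^2 + 1.8711*b + 0.0245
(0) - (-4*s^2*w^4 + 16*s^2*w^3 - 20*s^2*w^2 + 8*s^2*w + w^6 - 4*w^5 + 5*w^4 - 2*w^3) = 4*s^2*w^4 - 16*s^2*w^3 + 20*s^2*w^2 - 8*s^2*w - w^6 + 4*w^5 - 5*w^4 + 2*w^3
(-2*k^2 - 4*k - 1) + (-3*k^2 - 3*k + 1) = -5*k^2 - 7*k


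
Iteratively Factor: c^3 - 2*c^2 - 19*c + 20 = (c - 1)*(c^2 - c - 20) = (c - 1)*(c + 4)*(c - 5)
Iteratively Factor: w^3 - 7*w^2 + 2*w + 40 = (w - 4)*(w^2 - 3*w - 10) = (w - 5)*(w - 4)*(w + 2)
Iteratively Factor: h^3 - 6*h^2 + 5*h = (h)*(h^2 - 6*h + 5) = h*(h - 5)*(h - 1)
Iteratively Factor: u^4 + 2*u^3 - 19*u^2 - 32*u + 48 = (u - 1)*(u^3 + 3*u^2 - 16*u - 48) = (u - 1)*(u + 4)*(u^2 - u - 12) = (u - 1)*(u + 3)*(u + 4)*(u - 4)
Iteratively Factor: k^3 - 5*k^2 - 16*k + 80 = (k + 4)*(k^2 - 9*k + 20) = (k - 4)*(k + 4)*(k - 5)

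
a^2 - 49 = (a - 7)*(a + 7)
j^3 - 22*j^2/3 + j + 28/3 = (j - 7)*(j - 4/3)*(j + 1)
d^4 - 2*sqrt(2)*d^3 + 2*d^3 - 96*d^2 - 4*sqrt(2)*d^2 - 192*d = d*(d + 2)*(d - 8*sqrt(2))*(d + 6*sqrt(2))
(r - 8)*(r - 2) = r^2 - 10*r + 16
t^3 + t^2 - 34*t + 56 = (t - 4)*(t - 2)*(t + 7)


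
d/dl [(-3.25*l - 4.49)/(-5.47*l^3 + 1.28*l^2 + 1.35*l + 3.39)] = (-35.555*l^3 - 69.5209*l^2 + 11.4944*l - 4.956)/(29.9209*l^6 - 14.0032*l^5 - 13.1306*l^4 - 33.6306*l^3 + 10.5009*l^2 + 9.153*l + 11.4921)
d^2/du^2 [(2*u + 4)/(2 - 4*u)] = -20/(2*u - 1)^3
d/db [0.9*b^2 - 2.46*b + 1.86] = 1.8*b - 2.46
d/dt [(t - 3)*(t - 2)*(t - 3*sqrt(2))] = 3*t^2 - 10*t - 6*sqrt(2)*t + 6 + 15*sqrt(2)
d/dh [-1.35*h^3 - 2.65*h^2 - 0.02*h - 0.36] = -4.05*h^2 - 5.3*h - 0.02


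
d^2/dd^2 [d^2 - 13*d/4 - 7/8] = 2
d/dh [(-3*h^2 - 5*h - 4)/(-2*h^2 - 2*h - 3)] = (-4*h^2 + 2*h + 7)/(4*h^4 + 8*h^3 + 16*h^2 + 12*h + 9)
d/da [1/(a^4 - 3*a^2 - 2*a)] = 2*(-2*a^3 + 3*a + 1)/(a^2*(-a^3 + 3*a + 2)^2)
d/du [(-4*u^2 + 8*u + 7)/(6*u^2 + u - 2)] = (-52*u^2 - 68*u - 23)/(36*u^4 + 12*u^3 - 23*u^2 - 4*u + 4)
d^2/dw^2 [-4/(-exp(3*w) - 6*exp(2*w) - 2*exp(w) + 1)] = 4*(2*(3*exp(2*w) + 12*exp(w) + 2)^2*exp(w) - (9*exp(2*w) + 24*exp(w) + 2)*(exp(3*w) + 6*exp(2*w) + 2*exp(w) - 1))*exp(w)/(exp(3*w) + 6*exp(2*w) + 2*exp(w) - 1)^3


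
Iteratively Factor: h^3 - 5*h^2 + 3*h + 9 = (h - 3)*(h^2 - 2*h - 3) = (h - 3)*(h + 1)*(h - 3)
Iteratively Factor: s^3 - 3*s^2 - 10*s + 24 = (s - 4)*(s^2 + s - 6) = (s - 4)*(s - 2)*(s + 3)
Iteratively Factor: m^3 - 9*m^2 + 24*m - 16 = (m - 1)*(m^2 - 8*m + 16) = (m - 4)*(m - 1)*(m - 4)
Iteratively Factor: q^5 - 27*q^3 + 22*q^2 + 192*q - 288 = (q + 4)*(q^4 - 4*q^3 - 11*q^2 + 66*q - 72) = (q - 2)*(q + 4)*(q^3 - 2*q^2 - 15*q + 36) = (q - 3)*(q - 2)*(q + 4)*(q^2 + q - 12) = (q - 3)^2*(q - 2)*(q + 4)*(q + 4)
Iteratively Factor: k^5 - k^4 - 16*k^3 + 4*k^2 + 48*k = (k)*(k^4 - k^3 - 16*k^2 + 4*k + 48) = k*(k - 2)*(k^3 + k^2 - 14*k - 24) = k*(k - 2)*(k + 3)*(k^2 - 2*k - 8) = k*(k - 2)*(k + 2)*(k + 3)*(k - 4)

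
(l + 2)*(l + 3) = l^2 + 5*l + 6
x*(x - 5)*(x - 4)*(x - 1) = x^4 - 10*x^3 + 29*x^2 - 20*x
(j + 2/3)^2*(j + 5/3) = j^3 + 3*j^2 + 8*j/3 + 20/27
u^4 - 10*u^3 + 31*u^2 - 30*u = u*(u - 5)*(u - 3)*(u - 2)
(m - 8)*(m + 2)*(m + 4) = m^3 - 2*m^2 - 40*m - 64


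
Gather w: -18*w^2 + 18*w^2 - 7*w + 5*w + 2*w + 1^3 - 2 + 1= 0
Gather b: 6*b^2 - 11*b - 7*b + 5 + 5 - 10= 6*b^2 - 18*b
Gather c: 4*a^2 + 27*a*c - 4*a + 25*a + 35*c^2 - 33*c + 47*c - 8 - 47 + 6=4*a^2 + 21*a + 35*c^2 + c*(27*a + 14) - 49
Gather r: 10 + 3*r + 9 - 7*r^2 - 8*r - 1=-7*r^2 - 5*r + 18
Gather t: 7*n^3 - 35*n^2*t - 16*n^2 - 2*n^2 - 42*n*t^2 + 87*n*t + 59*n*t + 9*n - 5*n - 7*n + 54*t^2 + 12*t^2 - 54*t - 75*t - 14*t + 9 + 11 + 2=7*n^3 - 18*n^2 - 3*n + t^2*(66 - 42*n) + t*(-35*n^2 + 146*n - 143) + 22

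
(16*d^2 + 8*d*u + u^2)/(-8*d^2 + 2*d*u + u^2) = (4*d + u)/(-2*d + u)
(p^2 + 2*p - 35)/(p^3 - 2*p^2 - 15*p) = (p + 7)/(p*(p + 3))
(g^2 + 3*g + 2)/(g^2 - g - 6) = (g + 1)/(g - 3)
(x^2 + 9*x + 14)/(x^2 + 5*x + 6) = (x + 7)/(x + 3)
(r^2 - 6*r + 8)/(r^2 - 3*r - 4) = (r - 2)/(r + 1)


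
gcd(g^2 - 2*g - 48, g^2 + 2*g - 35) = 1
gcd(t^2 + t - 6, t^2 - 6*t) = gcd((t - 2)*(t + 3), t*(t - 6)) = 1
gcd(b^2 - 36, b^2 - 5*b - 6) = b - 6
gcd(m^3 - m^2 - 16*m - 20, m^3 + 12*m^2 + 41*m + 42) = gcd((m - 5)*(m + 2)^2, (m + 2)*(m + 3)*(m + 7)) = m + 2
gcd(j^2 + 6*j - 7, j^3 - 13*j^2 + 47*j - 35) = j - 1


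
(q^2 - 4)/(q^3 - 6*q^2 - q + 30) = (q - 2)/(q^2 - 8*q + 15)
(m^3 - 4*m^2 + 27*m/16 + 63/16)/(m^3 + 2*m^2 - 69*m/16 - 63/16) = (m - 3)/(m + 3)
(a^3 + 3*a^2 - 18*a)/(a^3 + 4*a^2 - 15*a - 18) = a/(a + 1)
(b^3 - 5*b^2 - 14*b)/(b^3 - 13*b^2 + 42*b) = (b + 2)/(b - 6)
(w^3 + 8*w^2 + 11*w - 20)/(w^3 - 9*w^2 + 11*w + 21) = (w^3 + 8*w^2 + 11*w - 20)/(w^3 - 9*w^2 + 11*w + 21)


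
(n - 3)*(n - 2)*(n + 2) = n^3 - 3*n^2 - 4*n + 12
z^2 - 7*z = z*(z - 7)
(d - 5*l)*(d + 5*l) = d^2 - 25*l^2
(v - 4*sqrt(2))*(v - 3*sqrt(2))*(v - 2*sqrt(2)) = v^3 - 9*sqrt(2)*v^2 + 52*v - 48*sqrt(2)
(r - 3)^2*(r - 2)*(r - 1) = r^4 - 9*r^3 + 29*r^2 - 39*r + 18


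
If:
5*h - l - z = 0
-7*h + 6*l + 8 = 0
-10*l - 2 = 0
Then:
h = 34/35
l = -1/5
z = 177/35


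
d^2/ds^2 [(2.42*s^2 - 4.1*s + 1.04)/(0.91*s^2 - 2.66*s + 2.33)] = (4.92528399999999*s^3 - 25.619412*s^2 + 37.054836*s - 14.23906)/(0.753571*s^6 - 6.608238*s^5 + 25.104807*s^4 - 52.661084*s^3 + 64.279341*s^2 - 43.322622*s + 12.649337)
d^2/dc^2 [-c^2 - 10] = -2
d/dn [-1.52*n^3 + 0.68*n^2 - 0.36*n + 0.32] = -4.56*n^2 + 1.36*n - 0.36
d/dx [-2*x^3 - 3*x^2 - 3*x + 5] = -6*x^2 - 6*x - 3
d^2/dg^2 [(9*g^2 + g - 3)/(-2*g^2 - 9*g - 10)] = 2*(158*g^3 + 576*g^2 + 222*g - 627)/(8*g^6 + 108*g^5 + 606*g^4 + 1809*g^3 + 3030*g^2 + 2700*g + 1000)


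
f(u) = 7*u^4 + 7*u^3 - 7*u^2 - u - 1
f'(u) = 28*u^3 + 21*u^2 - 14*u - 1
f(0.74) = -0.64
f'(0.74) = 11.49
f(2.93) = 627.96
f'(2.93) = 842.57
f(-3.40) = 581.79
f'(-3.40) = -811.15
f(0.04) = -1.05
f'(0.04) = -1.52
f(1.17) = 12.58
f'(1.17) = 56.21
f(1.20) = 14.33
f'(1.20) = 60.82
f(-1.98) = 26.79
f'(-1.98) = -108.30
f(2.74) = 482.25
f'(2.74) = 694.28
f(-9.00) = 40265.00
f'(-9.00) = -18586.00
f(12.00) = 156227.00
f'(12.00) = 51239.00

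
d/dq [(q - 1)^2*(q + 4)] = (q - 1)*(3*q + 7)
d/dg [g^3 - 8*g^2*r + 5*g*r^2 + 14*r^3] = 3*g^2 - 16*g*r + 5*r^2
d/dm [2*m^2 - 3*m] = 4*m - 3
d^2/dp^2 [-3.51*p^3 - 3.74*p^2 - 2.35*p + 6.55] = -21.06*p - 7.48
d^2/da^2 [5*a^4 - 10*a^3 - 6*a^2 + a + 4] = 60*a^2 - 60*a - 12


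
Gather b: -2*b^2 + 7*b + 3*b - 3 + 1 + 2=-2*b^2 + 10*b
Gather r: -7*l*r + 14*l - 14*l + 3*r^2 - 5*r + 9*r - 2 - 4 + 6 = 3*r^2 + r*(4 - 7*l)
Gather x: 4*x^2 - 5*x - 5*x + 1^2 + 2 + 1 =4*x^2 - 10*x + 4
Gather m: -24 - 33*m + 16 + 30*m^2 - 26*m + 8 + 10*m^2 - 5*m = 40*m^2 - 64*m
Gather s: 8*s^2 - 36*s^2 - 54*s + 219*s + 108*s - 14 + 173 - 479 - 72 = -28*s^2 + 273*s - 392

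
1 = 1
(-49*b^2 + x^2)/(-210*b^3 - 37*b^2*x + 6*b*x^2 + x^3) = (-7*b + x)/(-30*b^2 - b*x + x^2)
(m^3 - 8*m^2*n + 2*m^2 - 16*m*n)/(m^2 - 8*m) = (m^2 - 8*m*n + 2*m - 16*n)/(m - 8)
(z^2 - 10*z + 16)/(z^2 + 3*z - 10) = (z - 8)/(z + 5)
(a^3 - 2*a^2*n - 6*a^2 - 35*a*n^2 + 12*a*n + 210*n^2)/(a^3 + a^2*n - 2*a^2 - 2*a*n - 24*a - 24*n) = (a^2 - 2*a*n - 35*n^2)/(a^2 + a*n + 4*a + 4*n)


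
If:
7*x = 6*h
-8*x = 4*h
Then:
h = 0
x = 0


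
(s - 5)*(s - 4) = s^2 - 9*s + 20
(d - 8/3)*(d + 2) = d^2 - 2*d/3 - 16/3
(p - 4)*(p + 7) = p^2 + 3*p - 28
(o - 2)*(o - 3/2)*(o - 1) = o^3 - 9*o^2/2 + 13*o/2 - 3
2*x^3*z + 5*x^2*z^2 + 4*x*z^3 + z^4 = z*(x + z)^2*(2*x + z)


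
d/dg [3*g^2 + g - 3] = 6*g + 1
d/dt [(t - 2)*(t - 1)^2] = (t - 1)*(3*t - 5)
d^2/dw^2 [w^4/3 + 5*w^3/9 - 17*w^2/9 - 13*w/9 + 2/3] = 4*w^2 + 10*w/3 - 34/9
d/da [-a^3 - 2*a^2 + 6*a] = -3*a^2 - 4*a + 6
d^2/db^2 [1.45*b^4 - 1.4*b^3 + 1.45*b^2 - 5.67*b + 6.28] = 17.4*b^2 - 8.4*b + 2.9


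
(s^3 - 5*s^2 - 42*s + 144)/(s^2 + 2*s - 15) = (s^2 - 2*s - 48)/(s + 5)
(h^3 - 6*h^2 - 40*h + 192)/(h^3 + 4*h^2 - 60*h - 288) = (h - 4)/(h + 6)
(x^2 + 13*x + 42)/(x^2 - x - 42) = (x + 7)/(x - 7)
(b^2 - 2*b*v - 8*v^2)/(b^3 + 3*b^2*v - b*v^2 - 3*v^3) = (b^2 - 2*b*v - 8*v^2)/(b^3 + 3*b^2*v - b*v^2 - 3*v^3)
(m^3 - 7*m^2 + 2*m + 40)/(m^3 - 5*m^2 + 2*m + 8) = (m^2 - 3*m - 10)/(m^2 - m - 2)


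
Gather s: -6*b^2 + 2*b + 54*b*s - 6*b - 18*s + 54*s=-6*b^2 - 4*b + s*(54*b + 36)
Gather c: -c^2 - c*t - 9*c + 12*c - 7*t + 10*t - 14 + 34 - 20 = -c^2 + c*(3 - t) + 3*t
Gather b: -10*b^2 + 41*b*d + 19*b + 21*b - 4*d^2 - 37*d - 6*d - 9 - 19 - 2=-10*b^2 + b*(41*d + 40) - 4*d^2 - 43*d - 30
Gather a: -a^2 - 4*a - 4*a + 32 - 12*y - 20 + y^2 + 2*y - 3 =-a^2 - 8*a + y^2 - 10*y + 9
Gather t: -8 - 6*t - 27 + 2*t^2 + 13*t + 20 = 2*t^2 + 7*t - 15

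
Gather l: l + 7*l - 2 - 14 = 8*l - 16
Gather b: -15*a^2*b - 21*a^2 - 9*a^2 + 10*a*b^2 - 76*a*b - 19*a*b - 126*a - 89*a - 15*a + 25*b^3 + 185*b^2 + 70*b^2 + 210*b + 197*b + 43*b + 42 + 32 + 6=-30*a^2 - 230*a + 25*b^3 + b^2*(10*a + 255) + b*(-15*a^2 - 95*a + 450) + 80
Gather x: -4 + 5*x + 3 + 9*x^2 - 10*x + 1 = 9*x^2 - 5*x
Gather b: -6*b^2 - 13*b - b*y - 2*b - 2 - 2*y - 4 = -6*b^2 + b*(-y - 15) - 2*y - 6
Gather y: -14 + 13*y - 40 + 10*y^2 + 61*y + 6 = 10*y^2 + 74*y - 48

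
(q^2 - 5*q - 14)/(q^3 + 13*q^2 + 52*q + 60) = (q - 7)/(q^2 + 11*q + 30)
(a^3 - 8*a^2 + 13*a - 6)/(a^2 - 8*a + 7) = (a^2 - 7*a + 6)/(a - 7)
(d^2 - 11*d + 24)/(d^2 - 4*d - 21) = (-d^2 + 11*d - 24)/(-d^2 + 4*d + 21)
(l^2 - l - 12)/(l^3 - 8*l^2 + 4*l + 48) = (l + 3)/(l^2 - 4*l - 12)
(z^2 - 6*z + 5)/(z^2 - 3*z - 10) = (z - 1)/(z + 2)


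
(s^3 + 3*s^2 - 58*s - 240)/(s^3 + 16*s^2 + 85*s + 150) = (s - 8)/(s + 5)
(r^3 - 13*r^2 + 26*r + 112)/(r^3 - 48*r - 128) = (r^2 - 5*r - 14)/(r^2 + 8*r + 16)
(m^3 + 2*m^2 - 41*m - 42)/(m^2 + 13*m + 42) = (m^2 - 5*m - 6)/(m + 6)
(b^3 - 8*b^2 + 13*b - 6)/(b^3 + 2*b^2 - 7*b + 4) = (b - 6)/(b + 4)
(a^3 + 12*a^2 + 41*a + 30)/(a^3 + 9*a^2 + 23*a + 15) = (a + 6)/(a + 3)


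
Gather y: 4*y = 4*y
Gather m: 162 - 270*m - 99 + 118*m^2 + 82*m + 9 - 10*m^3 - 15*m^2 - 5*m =-10*m^3 + 103*m^2 - 193*m + 72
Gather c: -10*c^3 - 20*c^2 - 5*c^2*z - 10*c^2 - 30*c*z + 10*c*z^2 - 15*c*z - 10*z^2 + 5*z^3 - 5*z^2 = -10*c^3 + c^2*(-5*z - 30) + c*(10*z^2 - 45*z) + 5*z^3 - 15*z^2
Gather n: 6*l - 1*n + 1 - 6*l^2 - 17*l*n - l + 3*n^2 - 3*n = -6*l^2 + 5*l + 3*n^2 + n*(-17*l - 4) + 1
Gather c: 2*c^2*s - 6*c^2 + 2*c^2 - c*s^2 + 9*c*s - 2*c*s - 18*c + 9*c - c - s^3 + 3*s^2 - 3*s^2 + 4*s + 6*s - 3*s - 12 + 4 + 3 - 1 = c^2*(2*s - 4) + c*(-s^2 + 7*s - 10) - s^3 + 7*s - 6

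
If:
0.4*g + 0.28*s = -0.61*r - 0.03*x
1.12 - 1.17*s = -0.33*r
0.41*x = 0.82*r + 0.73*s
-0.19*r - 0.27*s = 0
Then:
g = 1.06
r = -0.97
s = 0.68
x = -0.73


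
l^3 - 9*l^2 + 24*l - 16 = (l - 4)^2*(l - 1)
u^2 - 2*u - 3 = (u - 3)*(u + 1)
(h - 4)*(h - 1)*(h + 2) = h^3 - 3*h^2 - 6*h + 8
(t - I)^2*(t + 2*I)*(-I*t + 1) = -I*t^4 + t^3 - 3*I*t^2 + t - 2*I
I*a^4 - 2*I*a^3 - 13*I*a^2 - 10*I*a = a*(a - 5)*(a + 2)*(I*a + I)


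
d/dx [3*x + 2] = 3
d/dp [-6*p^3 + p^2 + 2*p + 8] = -18*p^2 + 2*p + 2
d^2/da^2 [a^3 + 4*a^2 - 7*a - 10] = 6*a + 8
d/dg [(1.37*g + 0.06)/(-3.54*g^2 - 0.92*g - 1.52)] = (4.8498*g^2 + 0.4248*g - 2.0272)/(12.5316*g^4 + 6.5136*g^3 + 11.608*g^2 + 2.7968*g + 2.3104)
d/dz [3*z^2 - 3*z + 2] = 6*z - 3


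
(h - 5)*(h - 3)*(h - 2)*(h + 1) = h^4 - 9*h^3 + 21*h^2 + h - 30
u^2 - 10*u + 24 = (u - 6)*(u - 4)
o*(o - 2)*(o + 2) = o^3 - 4*o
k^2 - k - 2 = (k - 2)*(k + 1)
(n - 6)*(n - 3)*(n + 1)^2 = n^4 - 7*n^3 + n^2 + 27*n + 18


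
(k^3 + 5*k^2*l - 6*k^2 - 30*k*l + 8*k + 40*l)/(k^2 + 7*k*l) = (k^3 + 5*k^2*l - 6*k^2 - 30*k*l + 8*k + 40*l)/(k*(k + 7*l))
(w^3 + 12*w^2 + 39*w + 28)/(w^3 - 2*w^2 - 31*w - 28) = (w + 7)/(w - 7)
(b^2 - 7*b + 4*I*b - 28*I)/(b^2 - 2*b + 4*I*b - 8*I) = (b - 7)/(b - 2)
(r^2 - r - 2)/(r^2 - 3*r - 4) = (r - 2)/(r - 4)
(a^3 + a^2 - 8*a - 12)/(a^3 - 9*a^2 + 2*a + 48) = (a + 2)/(a - 8)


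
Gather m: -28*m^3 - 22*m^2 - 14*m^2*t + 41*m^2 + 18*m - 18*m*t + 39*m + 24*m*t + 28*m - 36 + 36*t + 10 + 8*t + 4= -28*m^3 + m^2*(19 - 14*t) + m*(6*t + 85) + 44*t - 22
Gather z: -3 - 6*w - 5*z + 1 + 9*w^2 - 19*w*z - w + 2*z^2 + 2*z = 9*w^2 - 7*w + 2*z^2 + z*(-19*w - 3) - 2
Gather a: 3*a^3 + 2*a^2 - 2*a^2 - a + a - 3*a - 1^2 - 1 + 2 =3*a^3 - 3*a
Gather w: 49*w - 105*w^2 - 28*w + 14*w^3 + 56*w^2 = 14*w^3 - 49*w^2 + 21*w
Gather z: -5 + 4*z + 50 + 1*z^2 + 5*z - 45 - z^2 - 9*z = 0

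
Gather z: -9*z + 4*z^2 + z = 4*z^2 - 8*z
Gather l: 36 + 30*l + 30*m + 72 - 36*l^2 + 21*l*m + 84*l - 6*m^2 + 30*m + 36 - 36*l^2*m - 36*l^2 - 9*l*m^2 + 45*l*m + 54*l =l^2*(-36*m - 72) + l*(-9*m^2 + 66*m + 168) - 6*m^2 + 60*m + 144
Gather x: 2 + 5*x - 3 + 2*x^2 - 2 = 2*x^2 + 5*x - 3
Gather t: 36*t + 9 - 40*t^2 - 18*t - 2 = -40*t^2 + 18*t + 7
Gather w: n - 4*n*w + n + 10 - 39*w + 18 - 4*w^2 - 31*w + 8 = 2*n - 4*w^2 + w*(-4*n - 70) + 36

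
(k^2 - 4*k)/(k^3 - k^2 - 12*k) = 1/(k + 3)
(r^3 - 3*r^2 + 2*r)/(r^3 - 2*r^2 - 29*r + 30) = r*(r - 2)/(r^2 - r - 30)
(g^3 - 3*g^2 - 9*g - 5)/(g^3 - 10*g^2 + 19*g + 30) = (g + 1)/(g - 6)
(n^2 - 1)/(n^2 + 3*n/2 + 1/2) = 2*(n - 1)/(2*n + 1)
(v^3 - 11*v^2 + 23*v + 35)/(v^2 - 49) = (v^2 - 4*v - 5)/(v + 7)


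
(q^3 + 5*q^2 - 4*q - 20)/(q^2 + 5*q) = q - 4/q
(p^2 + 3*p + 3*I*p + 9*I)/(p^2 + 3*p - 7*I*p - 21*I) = (p + 3*I)/(p - 7*I)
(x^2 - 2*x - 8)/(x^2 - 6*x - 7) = (-x^2 + 2*x + 8)/(-x^2 + 6*x + 7)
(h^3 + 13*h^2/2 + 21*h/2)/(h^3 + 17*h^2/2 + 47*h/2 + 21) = h/(h + 2)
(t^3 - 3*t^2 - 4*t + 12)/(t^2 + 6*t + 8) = (t^2 - 5*t + 6)/(t + 4)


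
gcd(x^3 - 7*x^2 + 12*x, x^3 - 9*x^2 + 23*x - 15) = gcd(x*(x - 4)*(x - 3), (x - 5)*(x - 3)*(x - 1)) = x - 3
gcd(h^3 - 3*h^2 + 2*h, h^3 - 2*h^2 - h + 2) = h^2 - 3*h + 2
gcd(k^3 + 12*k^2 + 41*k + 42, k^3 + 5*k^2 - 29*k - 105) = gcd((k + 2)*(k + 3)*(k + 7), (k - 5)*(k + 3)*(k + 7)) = k^2 + 10*k + 21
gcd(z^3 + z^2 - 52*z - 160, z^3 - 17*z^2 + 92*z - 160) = z - 8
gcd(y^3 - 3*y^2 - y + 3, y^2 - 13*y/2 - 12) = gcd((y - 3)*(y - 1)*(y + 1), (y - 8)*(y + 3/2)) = 1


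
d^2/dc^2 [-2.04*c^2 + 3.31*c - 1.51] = -4.08000000000000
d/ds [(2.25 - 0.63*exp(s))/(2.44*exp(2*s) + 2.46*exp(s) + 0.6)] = (1.5372*exp(2*s) - 10.98*exp(s) - 5.913)*exp(s)/(5.9536*exp(4*s) + 12.0048*exp(3*s) + 8.9796*exp(2*s) + 2.952*exp(s) + 0.36)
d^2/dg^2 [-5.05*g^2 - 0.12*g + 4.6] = -10.1000000000000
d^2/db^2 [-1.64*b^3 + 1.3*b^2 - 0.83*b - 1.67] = 2.6 - 9.84*b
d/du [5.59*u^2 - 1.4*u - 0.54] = 11.18*u - 1.4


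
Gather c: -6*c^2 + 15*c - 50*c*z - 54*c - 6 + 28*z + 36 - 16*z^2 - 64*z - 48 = -6*c^2 + c*(-50*z - 39) - 16*z^2 - 36*z - 18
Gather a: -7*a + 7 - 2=5 - 7*a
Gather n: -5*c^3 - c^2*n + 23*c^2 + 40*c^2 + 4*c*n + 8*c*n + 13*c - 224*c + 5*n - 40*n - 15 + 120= -5*c^3 + 63*c^2 - 211*c + n*(-c^2 + 12*c - 35) + 105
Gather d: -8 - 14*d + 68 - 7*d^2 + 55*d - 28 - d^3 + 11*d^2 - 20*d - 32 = -d^3 + 4*d^2 + 21*d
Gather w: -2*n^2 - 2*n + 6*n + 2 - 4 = -2*n^2 + 4*n - 2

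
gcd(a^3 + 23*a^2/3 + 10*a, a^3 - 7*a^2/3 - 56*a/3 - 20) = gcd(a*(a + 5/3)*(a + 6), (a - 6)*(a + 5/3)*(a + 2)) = a + 5/3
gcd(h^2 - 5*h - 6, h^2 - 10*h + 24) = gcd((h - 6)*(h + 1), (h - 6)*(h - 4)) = h - 6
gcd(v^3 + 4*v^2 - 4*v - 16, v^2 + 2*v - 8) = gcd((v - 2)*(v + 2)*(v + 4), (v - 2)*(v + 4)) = v^2 + 2*v - 8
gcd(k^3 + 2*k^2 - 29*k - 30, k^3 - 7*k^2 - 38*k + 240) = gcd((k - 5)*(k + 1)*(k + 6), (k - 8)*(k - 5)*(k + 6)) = k^2 + k - 30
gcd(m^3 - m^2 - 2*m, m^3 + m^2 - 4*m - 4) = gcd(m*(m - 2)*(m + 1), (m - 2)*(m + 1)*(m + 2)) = m^2 - m - 2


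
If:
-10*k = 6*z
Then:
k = -3*z/5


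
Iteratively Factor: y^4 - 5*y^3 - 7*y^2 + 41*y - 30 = (y + 3)*(y^3 - 8*y^2 + 17*y - 10) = (y - 1)*(y + 3)*(y^2 - 7*y + 10) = (y - 2)*(y - 1)*(y + 3)*(y - 5)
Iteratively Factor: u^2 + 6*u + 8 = (u + 2)*(u + 4)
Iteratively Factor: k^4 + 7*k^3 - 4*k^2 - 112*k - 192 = (k - 4)*(k^3 + 11*k^2 + 40*k + 48) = (k - 4)*(k + 3)*(k^2 + 8*k + 16) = (k - 4)*(k + 3)*(k + 4)*(k + 4)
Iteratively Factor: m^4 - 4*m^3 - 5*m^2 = (m - 5)*(m^3 + m^2) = (m - 5)*(m + 1)*(m^2) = m*(m - 5)*(m + 1)*(m)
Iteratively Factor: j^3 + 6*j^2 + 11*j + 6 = (j + 1)*(j^2 + 5*j + 6) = (j + 1)*(j + 2)*(j + 3)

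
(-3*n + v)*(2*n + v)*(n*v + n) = -6*n^3*v - 6*n^3 - n^2*v^2 - n^2*v + n*v^3 + n*v^2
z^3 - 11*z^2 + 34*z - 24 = (z - 6)*(z - 4)*(z - 1)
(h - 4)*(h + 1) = h^2 - 3*h - 4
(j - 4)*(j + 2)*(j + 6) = j^3 + 4*j^2 - 20*j - 48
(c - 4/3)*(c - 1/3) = c^2 - 5*c/3 + 4/9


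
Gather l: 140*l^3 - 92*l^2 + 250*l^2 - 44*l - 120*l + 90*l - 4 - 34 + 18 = 140*l^3 + 158*l^2 - 74*l - 20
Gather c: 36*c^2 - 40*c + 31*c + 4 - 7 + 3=36*c^2 - 9*c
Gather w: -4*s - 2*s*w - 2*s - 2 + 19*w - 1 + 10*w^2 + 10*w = -6*s + 10*w^2 + w*(29 - 2*s) - 3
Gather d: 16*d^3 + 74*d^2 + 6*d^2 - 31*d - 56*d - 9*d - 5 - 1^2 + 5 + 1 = 16*d^3 + 80*d^2 - 96*d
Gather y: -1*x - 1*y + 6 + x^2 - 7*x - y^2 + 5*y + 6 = x^2 - 8*x - y^2 + 4*y + 12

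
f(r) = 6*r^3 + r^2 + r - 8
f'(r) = 18*r^2 + 2*r + 1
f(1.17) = 4.15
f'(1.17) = 27.98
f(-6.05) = -1306.12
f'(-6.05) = 647.74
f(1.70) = 26.07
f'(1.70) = 56.42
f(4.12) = 432.70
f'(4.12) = 314.78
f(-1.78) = -40.45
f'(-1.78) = 54.47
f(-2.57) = -105.81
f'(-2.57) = 114.75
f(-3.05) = -171.98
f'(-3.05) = 162.34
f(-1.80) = -41.55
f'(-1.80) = 55.72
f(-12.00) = -10244.00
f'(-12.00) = 2569.00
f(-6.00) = -1274.00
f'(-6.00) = 637.00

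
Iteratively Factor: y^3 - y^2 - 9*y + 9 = (y - 3)*(y^2 + 2*y - 3) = (y - 3)*(y + 3)*(y - 1)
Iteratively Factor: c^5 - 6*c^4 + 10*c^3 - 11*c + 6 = (c - 2)*(c^4 - 4*c^3 + 2*c^2 + 4*c - 3) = (c - 2)*(c - 1)*(c^3 - 3*c^2 - c + 3) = (c - 2)*(c - 1)*(c + 1)*(c^2 - 4*c + 3) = (c - 2)*(c - 1)^2*(c + 1)*(c - 3)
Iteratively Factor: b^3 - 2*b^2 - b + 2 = (b + 1)*(b^2 - 3*b + 2) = (b - 2)*(b + 1)*(b - 1)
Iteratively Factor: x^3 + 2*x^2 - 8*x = (x + 4)*(x^2 - 2*x) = x*(x + 4)*(x - 2)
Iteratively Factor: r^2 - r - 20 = (r + 4)*(r - 5)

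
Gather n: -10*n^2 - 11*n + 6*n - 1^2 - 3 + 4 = -10*n^2 - 5*n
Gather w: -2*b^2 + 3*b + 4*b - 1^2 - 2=-2*b^2 + 7*b - 3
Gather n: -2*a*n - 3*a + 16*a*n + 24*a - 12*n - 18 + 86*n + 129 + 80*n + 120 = 21*a + n*(14*a + 154) + 231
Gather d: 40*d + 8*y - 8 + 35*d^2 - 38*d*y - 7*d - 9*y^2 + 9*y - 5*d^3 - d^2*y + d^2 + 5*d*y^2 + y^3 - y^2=-5*d^3 + d^2*(36 - y) + d*(5*y^2 - 38*y + 33) + y^3 - 10*y^2 + 17*y - 8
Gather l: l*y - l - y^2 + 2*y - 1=l*(y - 1) - y^2 + 2*y - 1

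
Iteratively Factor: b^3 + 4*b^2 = (b + 4)*(b^2) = b*(b + 4)*(b)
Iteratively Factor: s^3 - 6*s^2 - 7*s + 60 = (s + 3)*(s^2 - 9*s + 20) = (s - 5)*(s + 3)*(s - 4)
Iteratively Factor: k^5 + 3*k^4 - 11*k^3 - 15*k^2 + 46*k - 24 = (k - 1)*(k^4 + 4*k^3 - 7*k^2 - 22*k + 24) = (k - 1)^2*(k^3 + 5*k^2 - 2*k - 24) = (k - 1)^2*(k + 3)*(k^2 + 2*k - 8) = (k - 1)^2*(k + 3)*(k + 4)*(k - 2)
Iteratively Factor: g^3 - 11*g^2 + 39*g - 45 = (g - 3)*(g^2 - 8*g + 15) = (g - 5)*(g - 3)*(g - 3)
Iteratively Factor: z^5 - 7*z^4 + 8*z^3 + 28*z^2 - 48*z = (z - 3)*(z^4 - 4*z^3 - 4*z^2 + 16*z) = (z - 3)*(z - 2)*(z^3 - 2*z^2 - 8*z) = z*(z - 3)*(z - 2)*(z^2 - 2*z - 8) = z*(z - 4)*(z - 3)*(z - 2)*(z + 2)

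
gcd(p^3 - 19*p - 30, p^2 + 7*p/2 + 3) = p + 2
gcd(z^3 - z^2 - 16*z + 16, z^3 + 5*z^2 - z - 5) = z - 1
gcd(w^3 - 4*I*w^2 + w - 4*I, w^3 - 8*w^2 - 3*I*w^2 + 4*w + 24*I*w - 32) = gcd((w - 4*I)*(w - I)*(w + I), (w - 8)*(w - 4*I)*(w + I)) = w^2 - 3*I*w + 4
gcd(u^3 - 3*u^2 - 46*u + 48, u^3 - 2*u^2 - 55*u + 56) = u^2 - 9*u + 8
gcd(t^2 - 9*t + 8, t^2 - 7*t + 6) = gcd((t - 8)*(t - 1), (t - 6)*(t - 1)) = t - 1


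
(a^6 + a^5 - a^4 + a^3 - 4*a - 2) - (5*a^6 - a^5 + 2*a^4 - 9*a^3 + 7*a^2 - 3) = -4*a^6 + 2*a^5 - 3*a^4 + 10*a^3 - 7*a^2 - 4*a + 1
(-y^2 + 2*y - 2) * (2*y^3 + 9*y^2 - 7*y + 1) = -2*y^5 - 5*y^4 + 21*y^3 - 33*y^2 + 16*y - 2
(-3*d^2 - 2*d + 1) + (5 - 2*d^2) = -5*d^2 - 2*d + 6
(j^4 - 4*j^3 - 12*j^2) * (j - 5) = j^5 - 9*j^4 + 8*j^3 + 60*j^2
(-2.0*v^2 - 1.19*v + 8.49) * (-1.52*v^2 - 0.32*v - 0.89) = 3.04*v^4 + 2.4488*v^3 - 10.744*v^2 - 1.6577*v - 7.5561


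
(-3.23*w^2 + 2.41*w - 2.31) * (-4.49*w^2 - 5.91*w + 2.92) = 14.5027*w^4 + 8.2684*w^3 - 13.3028*w^2 + 20.6893*w - 6.7452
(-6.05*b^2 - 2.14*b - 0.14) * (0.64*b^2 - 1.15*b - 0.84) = -3.872*b^4 + 5.5879*b^3 + 7.4534*b^2 + 1.9586*b + 0.1176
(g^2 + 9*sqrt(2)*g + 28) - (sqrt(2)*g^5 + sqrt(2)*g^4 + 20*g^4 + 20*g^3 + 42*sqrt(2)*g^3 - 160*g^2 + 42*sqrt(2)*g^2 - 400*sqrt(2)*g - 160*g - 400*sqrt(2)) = -sqrt(2)*g^5 - 20*g^4 - sqrt(2)*g^4 - 42*sqrt(2)*g^3 - 20*g^3 - 42*sqrt(2)*g^2 + 161*g^2 + 160*g + 409*sqrt(2)*g + 28 + 400*sqrt(2)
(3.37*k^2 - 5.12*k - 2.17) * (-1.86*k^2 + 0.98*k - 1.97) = -6.2682*k^4 + 12.8258*k^3 - 7.6203*k^2 + 7.9598*k + 4.2749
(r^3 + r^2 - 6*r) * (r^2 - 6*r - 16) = r^5 - 5*r^4 - 28*r^3 + 20*r^2 + 96*r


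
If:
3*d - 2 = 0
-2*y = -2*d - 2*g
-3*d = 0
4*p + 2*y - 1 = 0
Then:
No Solution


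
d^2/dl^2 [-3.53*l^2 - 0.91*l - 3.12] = -7.06000000000000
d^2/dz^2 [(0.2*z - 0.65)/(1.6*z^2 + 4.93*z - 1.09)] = ((0.108 - 1.92*z)*(1.6*z^2 + 4.93*z - 1.09) + (0.2*z - 0.65)*(3.2*z + 4.93)*(6.4*z + 9.86))/(1.6*z^2 + 4.93*z - 1.09)^3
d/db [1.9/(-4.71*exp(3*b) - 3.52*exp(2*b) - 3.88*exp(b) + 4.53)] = (26.847*exp(2*b) + 13.376*exp(b) + 7.372)*exp(b)/(4.71*exp(3*b) + 3.52*exp(2*b) + 3.88*exp(b) - 4.53)^2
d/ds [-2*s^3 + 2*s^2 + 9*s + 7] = -6*s^2 + 4*s + 9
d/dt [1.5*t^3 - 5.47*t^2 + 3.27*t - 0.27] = 4.5*t^2 - 10.94*t + 3.27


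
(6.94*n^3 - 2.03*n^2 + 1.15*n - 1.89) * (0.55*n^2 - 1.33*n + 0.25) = 3.817*n^5 - 10.3467*n^4 + 5.0674*n^3 - 3.0765*n^2 + 2.8012*n - 0.4725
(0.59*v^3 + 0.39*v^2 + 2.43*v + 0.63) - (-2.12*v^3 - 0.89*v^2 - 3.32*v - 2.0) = 2.71*v^3 + 1.28*v^2 + 5.75*v + 2.63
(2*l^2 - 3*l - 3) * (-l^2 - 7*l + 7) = -2*l^4 - 11*l^3 + 38*l^2 - 21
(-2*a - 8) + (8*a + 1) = 6*a - 7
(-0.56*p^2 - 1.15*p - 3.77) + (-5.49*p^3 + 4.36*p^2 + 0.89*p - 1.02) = -5.49*p^3 + 3.8*p^2 - 0.26*p - 4.79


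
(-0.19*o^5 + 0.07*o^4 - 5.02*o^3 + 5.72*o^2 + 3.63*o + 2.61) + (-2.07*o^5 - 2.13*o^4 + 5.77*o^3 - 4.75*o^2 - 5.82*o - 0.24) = -2.26*o^5 - 2.06*o^4 + 0.75*o^3 + 0.97*o^2 - 2.19*o + 2.37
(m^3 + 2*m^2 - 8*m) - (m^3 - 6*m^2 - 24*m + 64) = 8*m^2 + 16*m - 64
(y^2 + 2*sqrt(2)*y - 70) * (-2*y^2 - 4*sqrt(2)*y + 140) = -2*y^4 - 8*sqrt(2)*y^3 + 264*y^2 + 560*sqrt(2)*y - 9800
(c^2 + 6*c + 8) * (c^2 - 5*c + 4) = c^4 + c^3 - 18*c^2 - 16*c + 32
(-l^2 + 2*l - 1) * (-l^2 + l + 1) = l^4 - 3*l^3 + 2*l^2 + l - 1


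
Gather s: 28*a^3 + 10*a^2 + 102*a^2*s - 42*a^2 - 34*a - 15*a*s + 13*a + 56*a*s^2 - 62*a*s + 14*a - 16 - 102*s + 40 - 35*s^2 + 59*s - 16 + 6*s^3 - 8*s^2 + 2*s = 28*a^3 - 32*a^2 - 7*a + 6*s^3 + s^2*(56*a - 43) + s*(102*a^2 - 77*a - 41) + 8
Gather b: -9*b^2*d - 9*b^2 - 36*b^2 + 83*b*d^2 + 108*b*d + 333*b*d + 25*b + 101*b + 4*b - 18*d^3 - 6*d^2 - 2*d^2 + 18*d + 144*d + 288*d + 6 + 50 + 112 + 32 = b^2*(-9*d - 45) + b*(83*d^2 + 441*d + 130) - 18*d^3 - 8*d^2 + 450*d + 200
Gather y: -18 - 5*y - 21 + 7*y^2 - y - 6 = 7*y^2 - 6*y - 45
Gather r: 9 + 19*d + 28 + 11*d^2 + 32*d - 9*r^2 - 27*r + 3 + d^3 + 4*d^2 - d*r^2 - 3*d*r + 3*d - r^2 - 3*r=d^3 + 15*d^2 + 54*d + r^2*(-d - 10) + r*(-3*d - 30) + 40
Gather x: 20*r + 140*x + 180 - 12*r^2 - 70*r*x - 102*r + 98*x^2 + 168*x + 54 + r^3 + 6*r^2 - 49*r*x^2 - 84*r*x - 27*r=r^3 - 6*r^2 - 109*r + x^2*(98 - 49*r) + x*(308 - 154*r) + 234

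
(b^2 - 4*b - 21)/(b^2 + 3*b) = (b - 7)/b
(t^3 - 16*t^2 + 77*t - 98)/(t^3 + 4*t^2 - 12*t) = (t^2 - 14*t + 49)/(t*(t + 6))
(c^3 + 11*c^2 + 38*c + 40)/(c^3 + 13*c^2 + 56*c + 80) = (c + 2)/(c + 4)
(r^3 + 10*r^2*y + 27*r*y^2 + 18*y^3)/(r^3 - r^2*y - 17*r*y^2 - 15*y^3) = (-r - 6*y)/(-r + 5*y)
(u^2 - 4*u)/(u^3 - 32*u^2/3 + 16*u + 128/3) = 3*u/(3*u^2 - 20*u - 32)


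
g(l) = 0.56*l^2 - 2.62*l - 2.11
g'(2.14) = -0.22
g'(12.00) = 10.82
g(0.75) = -3.76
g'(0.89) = -1.62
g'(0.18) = -2.42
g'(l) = 1.12*l - 2.62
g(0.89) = -4.00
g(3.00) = -4.93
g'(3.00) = 0.74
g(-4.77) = 23.13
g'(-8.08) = -11.67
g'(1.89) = -0.50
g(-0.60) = -0.34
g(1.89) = -5.06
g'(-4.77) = -7.96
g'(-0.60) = -3.29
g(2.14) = -5.15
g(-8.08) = 55.62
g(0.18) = -2.56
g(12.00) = 47.09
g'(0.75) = -1.78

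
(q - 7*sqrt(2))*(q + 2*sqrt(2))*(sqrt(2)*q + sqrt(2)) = sqrt(2)*q^3 - 10*q^2 + sqrt(2)*q^2 - 28*sqrt(2)*q - 10*q - 28*sqrt(2)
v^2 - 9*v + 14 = (v - 7)*(v - 2)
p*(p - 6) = p^2 - 6*p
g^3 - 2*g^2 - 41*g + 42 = (g - 7)*(g - 1)*(g + 6)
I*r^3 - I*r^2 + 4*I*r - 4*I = (r - 2*I)*(r + 2*I)*(I*r - I)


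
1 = 1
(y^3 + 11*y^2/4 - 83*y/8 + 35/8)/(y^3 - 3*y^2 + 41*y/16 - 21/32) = 4*(y + 5)/(4*y - 3)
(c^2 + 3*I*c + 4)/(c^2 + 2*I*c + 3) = (c + 4*I)/(c + 3*I)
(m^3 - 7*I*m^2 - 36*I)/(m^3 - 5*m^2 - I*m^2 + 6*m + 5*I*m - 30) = (m - 6*I)/(m - 5)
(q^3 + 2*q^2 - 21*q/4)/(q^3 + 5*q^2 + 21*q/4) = (2*q - 3)/(2*q + 3)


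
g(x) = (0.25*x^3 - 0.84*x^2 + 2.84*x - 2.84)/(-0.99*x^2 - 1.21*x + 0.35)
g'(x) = (1.98*x + 1.21)*(0.25*x^3 - 0.84*x^2 + 2.84*x - 2.84)/(-0.99*x^2 - 1.21*x + 0.35)^2 + (0.75*x^2 - 1.68*x + 2.84)/(-0.99*x^2 - 1.21*x + 0.35) = (-0.2475*x^4 - 0.605*x^3 + 4.0905*x^2 - 6.2112*x - 2.4424)/(0.9801*x^4 + 2.3958*x^3 + 0.7711*x^2 - 0.847*x + 0.1225)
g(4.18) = -0.57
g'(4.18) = -0.16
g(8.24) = -1.35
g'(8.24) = -0.21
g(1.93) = -0.23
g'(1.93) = -0.22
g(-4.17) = 4.01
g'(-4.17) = 0.46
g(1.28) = 0.02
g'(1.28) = -0.71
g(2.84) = -0.38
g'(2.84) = -0.14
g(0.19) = -27.61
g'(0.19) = -488.89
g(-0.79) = -8.33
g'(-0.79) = 11.02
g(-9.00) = 4.04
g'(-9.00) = -0.17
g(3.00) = -0.40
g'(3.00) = -0.14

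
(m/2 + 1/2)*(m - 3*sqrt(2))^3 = m^4/2 - 9*sqrt(2)*m^3/2 + m^3/2 - 9*sqrt(2)*m^2/2 + 27*m^2 - 27*sqrt(2)*m + 27*m - 27*sqrt(2)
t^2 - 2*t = t*(t - 2)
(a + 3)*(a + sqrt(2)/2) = a^2 + sqrt(2)*a/2 + 3*a + 3*sqrt(2)/2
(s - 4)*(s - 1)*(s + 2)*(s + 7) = s^4 + 4*s^3 - 27*s^2 - 34*s + 56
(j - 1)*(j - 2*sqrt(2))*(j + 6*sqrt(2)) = j^3 - j^2 + 4*sqrt(2)*j^2 - 24*j - 4*sqrt(2)*j + 24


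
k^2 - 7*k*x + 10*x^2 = (k - 5*x)*(k - 2*x)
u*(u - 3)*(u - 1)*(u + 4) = u^4 - 13*u^2 + 12*u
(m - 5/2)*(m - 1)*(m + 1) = m^3 - 5*m^2/2 - m + 5/2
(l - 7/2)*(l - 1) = l^2 - 9*l/2 + 7/2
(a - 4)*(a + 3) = a^2 - a - 12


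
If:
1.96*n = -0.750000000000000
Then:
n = -0.38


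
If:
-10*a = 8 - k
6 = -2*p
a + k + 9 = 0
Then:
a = -17/11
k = -82/11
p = -3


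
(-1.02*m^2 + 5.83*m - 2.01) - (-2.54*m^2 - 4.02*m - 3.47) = 1.52*m^2 + 9.85*m + 1.46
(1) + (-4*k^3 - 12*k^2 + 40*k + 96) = -4*k^3 - 12*k^2 + 40*k + 97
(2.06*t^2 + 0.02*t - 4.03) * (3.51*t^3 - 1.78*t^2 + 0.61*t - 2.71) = 7.2306*t^5 - 3.5966*t^4 - 12.9243*t^3 + 1.603*t^2 - 2.5125*t + 10.9213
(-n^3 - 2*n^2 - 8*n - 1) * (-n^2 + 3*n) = n^5 - n^4 + 2*n^3 - 23*n^2 - 3*n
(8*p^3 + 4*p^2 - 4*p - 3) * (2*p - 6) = 16*p^4 - 40*p^3 - 32*p^2 + 18*p + 18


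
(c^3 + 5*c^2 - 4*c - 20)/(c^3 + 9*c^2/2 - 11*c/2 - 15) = 2*(c + 2)/(2*c + 3)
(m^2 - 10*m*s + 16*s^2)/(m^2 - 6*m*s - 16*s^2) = (m - 2*s)/(m + 2*s)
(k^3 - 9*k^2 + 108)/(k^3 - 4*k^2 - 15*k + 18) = (k - 6)/(k - 1)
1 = 1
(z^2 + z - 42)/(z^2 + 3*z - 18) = (z^2 + z - 42)/(z^2 + 3*z - 18)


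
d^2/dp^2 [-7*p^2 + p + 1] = -14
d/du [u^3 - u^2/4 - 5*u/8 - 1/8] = 3*u^2 - u/2 - 5/8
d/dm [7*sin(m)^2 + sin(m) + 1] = (14*sin(m) + 1)*cos(m)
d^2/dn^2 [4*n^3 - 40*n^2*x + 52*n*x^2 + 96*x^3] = 24*n - 80*x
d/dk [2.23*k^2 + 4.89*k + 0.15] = 4.46*k + 4.89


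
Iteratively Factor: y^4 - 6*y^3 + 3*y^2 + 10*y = (y - 2)*(y^3 - 4*y^2 - 5*y) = (y - 5)*(y - 2)*(y^2 + y) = (y - 5)*(y - 2)*(y + 1)*(y)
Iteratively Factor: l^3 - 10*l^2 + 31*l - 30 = (l - 2)*(l^2 - 8*l + 15) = (l - 3)*(l - 2)*(l - 5)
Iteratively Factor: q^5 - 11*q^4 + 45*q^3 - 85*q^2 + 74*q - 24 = (q - 1)*(q^4 - 10*q^3 + 35*q^2 - 50*q + 24) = (q - 2)*(q - 1)*(q^3 - 8*q^2 + 19*q - 12) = (q - 3)*(q - 2)*(q - 1)*(q^2 - 5*q + 4) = (q - 3)*(q - 2)*(q - 1)^2*(q - 4)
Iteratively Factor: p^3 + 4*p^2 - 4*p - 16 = (p + 4)*(p^2 - 4) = (p - 2)*(p + 4)*(p + 2)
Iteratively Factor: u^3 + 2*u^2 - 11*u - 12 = (u + 4)*(u^2 - 2*u - 3) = (u - 3)*(u + 4)*(u + 1)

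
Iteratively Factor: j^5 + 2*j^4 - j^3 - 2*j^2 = (j + 1)*(j^4 + j^3 - 2*j^2) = j*(j + 1)*(j^3 + j^2 - 2*j) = j*(j - 1)*(j + 1)*(j^2 + 2*j) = j*(j - 1)*(j + 1)*(j + 2)*(j)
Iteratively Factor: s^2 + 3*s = (s)*(s + 3)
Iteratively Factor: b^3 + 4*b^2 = (b)*(b^2 + 4*b) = b^2*(b + 4)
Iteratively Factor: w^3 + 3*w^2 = (w)*(w^2 + 3*w) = w^2*(w + 3)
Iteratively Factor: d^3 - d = (d)*(d^2 - 1) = d*(d + 1)*(d - 1)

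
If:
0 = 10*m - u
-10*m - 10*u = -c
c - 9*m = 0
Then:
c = 0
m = 0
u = 0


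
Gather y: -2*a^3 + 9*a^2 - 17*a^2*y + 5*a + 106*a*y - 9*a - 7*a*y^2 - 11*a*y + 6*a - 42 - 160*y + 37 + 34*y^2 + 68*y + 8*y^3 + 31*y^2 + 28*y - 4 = -2*a^3 + 9*a^2 + 2*a + 8*y^3 + y^2*(65 - 7*a) + y*(-17*a^2 + 95*a - 64) - 9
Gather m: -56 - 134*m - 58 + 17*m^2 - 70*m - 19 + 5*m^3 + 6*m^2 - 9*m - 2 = 5*m^3 + 23*m^2 - 213*m - 135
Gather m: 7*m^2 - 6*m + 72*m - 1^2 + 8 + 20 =7*m^2 + 66*m + 27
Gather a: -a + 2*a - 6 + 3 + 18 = a + 15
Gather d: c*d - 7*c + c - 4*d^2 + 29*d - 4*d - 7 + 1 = -6*c - 4*d^2 + d*(c + 25) - 6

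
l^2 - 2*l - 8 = (l - 4)*(l + 2)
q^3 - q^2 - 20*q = q*(q - 5)*(q + 4)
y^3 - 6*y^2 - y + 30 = (y - 5)*(y - 3)*(y + 2)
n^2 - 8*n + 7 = (n - 7)*(n - 1)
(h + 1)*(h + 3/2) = h^2 + 5*h/2 + 3/2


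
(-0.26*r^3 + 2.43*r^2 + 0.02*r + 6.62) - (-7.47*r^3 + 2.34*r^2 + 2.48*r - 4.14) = 7.21*r^3 + 0.0900000000000003*r^2 - 2.46*r + 10.76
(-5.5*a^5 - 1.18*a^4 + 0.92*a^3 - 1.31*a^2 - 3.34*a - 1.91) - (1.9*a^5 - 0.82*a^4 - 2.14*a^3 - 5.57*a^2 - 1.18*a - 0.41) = -7.4*a^5 - 0.36*a^4 + 3.06*a^3 + 4.26*a^2 - 2.16*a - 1.5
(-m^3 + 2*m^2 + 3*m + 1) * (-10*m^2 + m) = 10*m^5 - 21*m^4 - 28*m^3 - 7*m^2 + m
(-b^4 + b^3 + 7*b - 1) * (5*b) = -5*b^5 + 5*b^4 + 35*b^2 - 5*b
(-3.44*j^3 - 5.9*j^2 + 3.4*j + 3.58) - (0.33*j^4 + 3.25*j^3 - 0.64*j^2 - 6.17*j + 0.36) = -0.33*j^4 - 6.69*j^3 - 5.26*j^2 + 9.57*j + 3.22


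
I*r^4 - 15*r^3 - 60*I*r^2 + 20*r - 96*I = (r + 2*I)*(r + 6*I)*(r + 8*I)*(I*r + 1)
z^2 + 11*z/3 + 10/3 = (z + 5/3)*(z + 2)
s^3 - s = s*(s - 1)*(s + 1)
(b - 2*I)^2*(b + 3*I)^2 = b^4 + 2*I*b^3 + 11*b^2 + 12*I*b + 36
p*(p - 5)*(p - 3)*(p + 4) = p^4 - 4*p^3 - 17*p^2 + 60*p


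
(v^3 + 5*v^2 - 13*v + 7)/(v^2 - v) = v + 6 - 7/v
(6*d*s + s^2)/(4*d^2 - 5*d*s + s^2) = s*(6*d + s)/(4*d^2 - 5*d*s + s^2)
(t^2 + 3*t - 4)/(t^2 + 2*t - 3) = (t + 4)/(t + 3)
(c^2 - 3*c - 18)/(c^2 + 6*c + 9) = (c - 6)/(c + 3)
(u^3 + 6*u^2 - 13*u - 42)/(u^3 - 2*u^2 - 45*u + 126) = (u + 2)/(u - 6)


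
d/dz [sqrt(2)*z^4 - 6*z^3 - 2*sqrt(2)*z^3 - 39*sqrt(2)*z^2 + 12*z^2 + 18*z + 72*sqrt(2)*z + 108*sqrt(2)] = 4*sqrt(2)*z^3 - 18*z^2 - 6*sqrt(2)*z^2 - 78*sqrt(2)*z + 24*z + 18 + 72*sqrt(2)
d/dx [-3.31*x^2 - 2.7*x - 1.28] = -6.62*x - 2.7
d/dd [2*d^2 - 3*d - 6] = 4*d - 3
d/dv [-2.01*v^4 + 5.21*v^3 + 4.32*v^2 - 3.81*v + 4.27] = -8.04*v^3 + 15.63*v^2 + 8.64*v - 3.81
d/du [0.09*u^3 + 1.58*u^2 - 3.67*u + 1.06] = 0.27*u^2 + 3.16*u - 3.67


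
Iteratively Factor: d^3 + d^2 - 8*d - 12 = (d - 3)*(d^2 + 4*d + 4) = (d - 3)*(d + 2)*(d + 2)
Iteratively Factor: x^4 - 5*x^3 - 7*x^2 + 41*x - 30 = (x - 1)*(x^3 - 4*x^2 - 11*x + 30) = (x - 1)*(x + 3)*(x^2 - 7*x + 10) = (x - 5)*(x - 1)*(x + 3)*(x - 2)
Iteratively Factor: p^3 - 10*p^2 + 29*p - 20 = (p - 5)*(p^2 - 5*p + 4) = (p - 5)*(p - 4)*(p - 1)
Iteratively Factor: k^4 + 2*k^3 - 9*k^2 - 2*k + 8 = (k + 1)*(k^3 + k^2 - 10*k + 8) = (k + 1)*(k + 4)*(k^2 - 3*k + 2) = (k - 1)*(k + 1)*(k + 4)*(k - 2)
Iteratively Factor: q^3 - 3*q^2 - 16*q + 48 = (q + 4)*(q^2 - 7*q + 12) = (q - 3)*(q + 4)*(q - 4)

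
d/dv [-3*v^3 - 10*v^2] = v*(-9*v - 20)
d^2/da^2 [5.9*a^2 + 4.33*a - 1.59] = 11.8000000000000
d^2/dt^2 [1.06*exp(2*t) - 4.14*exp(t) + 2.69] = (4.24*exp(t) - 4.14)*exp(t)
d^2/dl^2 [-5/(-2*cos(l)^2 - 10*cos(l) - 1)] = 10*(-8*sin(l)^4 + 50*sin(l)^2 + 85*cos(l)/2 - 15*cos(3*l)/2 + 56)/(-2*sin(l)^2 + 10*cos(l) + 3)^3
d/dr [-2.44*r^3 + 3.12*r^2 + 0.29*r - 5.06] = -7.32*r^2 + 6.24*r + 0.29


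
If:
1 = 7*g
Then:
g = 1/7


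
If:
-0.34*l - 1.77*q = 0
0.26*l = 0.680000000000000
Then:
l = 2.62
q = -0.50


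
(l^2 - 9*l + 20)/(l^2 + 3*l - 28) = (l - 5)/(l + 7)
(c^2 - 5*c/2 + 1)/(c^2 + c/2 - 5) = (2*c - 1)/(2*c + 5)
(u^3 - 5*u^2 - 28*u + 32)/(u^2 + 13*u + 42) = (u^3 - 5*u^2 - 28*u + 32)/(u^2 + 13*u + 42)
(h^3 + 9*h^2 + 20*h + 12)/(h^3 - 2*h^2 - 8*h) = (h^2 + 7*h + 6)/(h*(h - 4))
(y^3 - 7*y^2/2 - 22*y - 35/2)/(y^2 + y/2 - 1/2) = (2*y^2 - 9*y - 35)/(2*y - 1)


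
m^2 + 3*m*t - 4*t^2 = (m - t)*(m + 4*t)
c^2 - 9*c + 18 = (c - 6)*(c - 3)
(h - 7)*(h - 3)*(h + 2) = h^3 - 8*h^2 + h + 42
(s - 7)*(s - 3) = s^2 - 10*s + 21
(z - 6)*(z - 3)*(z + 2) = z^3 - 7*z^2 + 36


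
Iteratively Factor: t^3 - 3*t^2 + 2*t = (t - 2)*(t^2 - t) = t*(t - 2)*(t - 1)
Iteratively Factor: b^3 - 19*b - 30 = (b - 5)*(b^2 + 5*b + 6) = (b - 5)*(b + 2)*(b + 3)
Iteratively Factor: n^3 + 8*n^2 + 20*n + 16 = (n + 4)*(n^2 + 4*n + 4) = (n + 2)*(n + 4)*(n + 2)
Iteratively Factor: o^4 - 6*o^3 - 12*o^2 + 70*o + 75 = (o + 3)*(o^3 - 9*o^2 + 15*o + 25) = (o - 5)*(o + 3)*(o^2 - 4*o - 5) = (o - 5)*(o + 1)*(o + 3)*(o - 5)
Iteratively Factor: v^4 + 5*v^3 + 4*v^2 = (v + 4)*(v^3 + v^2) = (v + 1)*(v + 4)*(v^2) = v*(v + 1)*(v + 4)*(v)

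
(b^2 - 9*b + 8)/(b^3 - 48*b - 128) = (b - 1)/(b^2 + 8*b + 16)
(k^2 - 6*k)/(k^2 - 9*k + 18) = k/(k - 3)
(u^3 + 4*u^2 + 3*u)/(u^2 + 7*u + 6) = u*(u + 3)/(u + 6)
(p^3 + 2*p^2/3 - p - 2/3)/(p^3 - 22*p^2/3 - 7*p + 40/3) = (3*p^2 + 5*p + 2)/(3*p^2 - 19*p - 40)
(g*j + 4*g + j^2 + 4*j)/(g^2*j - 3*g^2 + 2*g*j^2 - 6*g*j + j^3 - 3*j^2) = (j + 4)/(g*j - 3*g + j^2 - 3*j)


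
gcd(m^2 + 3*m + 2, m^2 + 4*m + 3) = m + 1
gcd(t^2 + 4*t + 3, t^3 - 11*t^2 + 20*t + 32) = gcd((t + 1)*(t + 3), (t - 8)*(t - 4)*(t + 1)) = t + 1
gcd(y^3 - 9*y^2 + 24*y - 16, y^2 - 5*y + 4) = y^2 - 5*y + 4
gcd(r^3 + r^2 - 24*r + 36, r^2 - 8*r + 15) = r - 3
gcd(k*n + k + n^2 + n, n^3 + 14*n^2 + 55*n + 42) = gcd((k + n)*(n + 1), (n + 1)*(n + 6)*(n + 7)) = n + 1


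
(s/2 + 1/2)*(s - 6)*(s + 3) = s^3/2 - s^2 - 21*s/2 - 9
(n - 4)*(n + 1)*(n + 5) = n^3 + 2*n^2 - 19*n - 20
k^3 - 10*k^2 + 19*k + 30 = (k - 6)*(k - 5)*(k + 1)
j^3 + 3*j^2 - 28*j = j*(j - 4)*(j + 7)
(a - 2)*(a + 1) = a^2 - a - 2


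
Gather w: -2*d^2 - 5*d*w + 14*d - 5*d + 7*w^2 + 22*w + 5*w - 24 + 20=-2*d^2 + 9*d + 7*w^2 + w*(27 - 5*d) - 4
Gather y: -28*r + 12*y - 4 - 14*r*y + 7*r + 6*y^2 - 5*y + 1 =-21*r + 6*y^2 + y*(7 - 14*r) - 3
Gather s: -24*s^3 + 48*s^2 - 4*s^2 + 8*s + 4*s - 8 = -24*s^3 + 44*s^2 + 12*s - 8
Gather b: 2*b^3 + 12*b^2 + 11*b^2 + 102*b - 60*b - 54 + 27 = 2*b^3 + 23*b^2 + 42*b - 27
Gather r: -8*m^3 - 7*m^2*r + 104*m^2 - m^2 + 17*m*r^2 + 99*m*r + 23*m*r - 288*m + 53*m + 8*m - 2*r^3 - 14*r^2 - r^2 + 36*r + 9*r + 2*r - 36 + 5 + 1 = -8*m^3 + 103*m^2 - 227*m - 2*r^3 + r^2*(17*m - 15) + r*(-7*m^2 + 122*m + 47) - 30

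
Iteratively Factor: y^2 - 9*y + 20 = (y - 4)*(y - 5)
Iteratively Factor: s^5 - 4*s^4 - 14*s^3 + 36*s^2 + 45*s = (s + 3)*(s^4 - 7*s^3 + 7*s^2 + 15*s) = (s - 3)*(s + 3)*(s^3 - 4*s^2 - 5*s) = s*(s - 3)*(s + 3)*(s^2 - 4*s - 5) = s*(s - 5)*(s - 3)*(s + 3)*(s + 1)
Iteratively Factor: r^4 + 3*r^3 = (r)*(r^3 + 3*r^2) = r*(r + 3)*(r^2) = r^2*(r + 3)*(r)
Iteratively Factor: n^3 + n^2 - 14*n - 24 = (n + 3)*(n^2 - 2*n - 8) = (n + 2)*(n + 3)*(n - 4)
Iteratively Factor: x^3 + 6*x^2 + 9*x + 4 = (x + 1)*(x^2 + 5*x + 4) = (x + 1)^2*(x + 4)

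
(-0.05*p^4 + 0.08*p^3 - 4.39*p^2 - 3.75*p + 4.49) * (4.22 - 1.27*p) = 0.0635*p^5 - 0.3126*p^4 + 5.9129*p^3 - 13.7633*p^2 - 21.5273*p + 18.9478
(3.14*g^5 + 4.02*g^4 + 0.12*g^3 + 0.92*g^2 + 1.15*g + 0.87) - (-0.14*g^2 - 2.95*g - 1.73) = 3.14*g^5 + 4.02*g^4 + 0.12*g^3 + 1.06*g^2 + 4.1*g + 2.6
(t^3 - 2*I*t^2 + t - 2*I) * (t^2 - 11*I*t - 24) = t^5 - 13*I*t^4 - 45*t^3 + 35*I*t^2 - 46*t + 48*I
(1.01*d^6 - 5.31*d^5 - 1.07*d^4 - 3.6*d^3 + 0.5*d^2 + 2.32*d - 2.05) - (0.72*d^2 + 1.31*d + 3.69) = 1.01*d^6 - 5.31*d^5 - 1.07*d^4 - 3.6*d^3 - 0.22*d^2 + 1.01*d - 5.74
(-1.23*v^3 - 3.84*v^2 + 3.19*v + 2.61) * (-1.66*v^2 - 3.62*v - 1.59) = 2.0418*v^5 + 10.827*v^4 + 10.5611*v^3 - 9.7748*v^2 - 14.5203*v - 4.1499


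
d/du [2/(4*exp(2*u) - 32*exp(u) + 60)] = (4 - exp(u))*exp(u)/(exp(2*u) - 8*exp(u) + 15)^2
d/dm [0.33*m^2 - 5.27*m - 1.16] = 0.66*m - 5.27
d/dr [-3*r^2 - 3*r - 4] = -6*r - 3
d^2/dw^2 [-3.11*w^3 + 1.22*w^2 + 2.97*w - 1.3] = 2.44 - 18.66*w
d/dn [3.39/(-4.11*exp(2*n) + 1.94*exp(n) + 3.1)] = (27.8658*exp(n) - 6.5766)*exp(n)/(-4.11*exp(2*n) + 1.94*exp(n) + 3.1)^2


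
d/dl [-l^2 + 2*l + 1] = 2 - 2*l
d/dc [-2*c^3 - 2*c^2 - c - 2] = -6*c^2 - 4*c - 1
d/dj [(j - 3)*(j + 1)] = 2*j - 2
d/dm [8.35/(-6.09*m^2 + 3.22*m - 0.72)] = (101.703*m - 26.887)/(6.09*m^2 - 3.22*m + 0.72)^2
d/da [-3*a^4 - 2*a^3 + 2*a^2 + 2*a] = -12*a^3 - 6*a^2 + 4*a + 2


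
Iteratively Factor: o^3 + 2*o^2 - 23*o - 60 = (o - 5)*(o^2 + 7*o + 12) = (o - 5)*(o + 3)*(o + 4)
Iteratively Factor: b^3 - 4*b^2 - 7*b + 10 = (b + 2)*(b^2 - 6*b + 5) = (b - 5)*(b + 2)*(b - 1)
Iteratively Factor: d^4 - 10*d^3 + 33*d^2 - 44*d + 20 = (d - 2)*(d^3 - 8*d^2 + 17*d - 10) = (d - 2)*(d - 1)*(d^2 - 7*d + 10) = (d - 5)*(d - 2)*(d - 1)*(d - 2)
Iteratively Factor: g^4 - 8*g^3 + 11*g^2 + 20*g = (g + 1)*(g^3 - 9*g^2 + 20*g) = (g - 5)*(g + 1)*(g^2 - 4*g) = (g - 5)*(g - 4)*(g + 1)*(g)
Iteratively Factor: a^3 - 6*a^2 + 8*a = (a - 4)*(a^2 - 2*a) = a*(a - 4)*(a - 2)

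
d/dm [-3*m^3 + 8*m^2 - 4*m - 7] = -9*m^2 + 16*m - 4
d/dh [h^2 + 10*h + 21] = 2*h + 10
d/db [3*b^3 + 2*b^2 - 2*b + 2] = 9*b^2 + 4*b - 2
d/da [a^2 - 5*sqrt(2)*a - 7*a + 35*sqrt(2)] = 2*a - 5*sqrt(2) - 7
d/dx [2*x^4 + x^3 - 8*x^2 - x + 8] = 8*x^3 + 3*x^2 - 16*x - 1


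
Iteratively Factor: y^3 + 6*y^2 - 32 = (y + 4)*(y^2 + 2*y - 8) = (y + 4)^2*(y - 2)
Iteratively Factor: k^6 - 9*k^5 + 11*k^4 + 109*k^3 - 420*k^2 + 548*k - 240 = (k - 2)*(k^5 - 7*k^4 - 3*k^3 + 103*k^2 - 214*k + 120) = (k - 2)*(k - 1)*(k^4 - 6*k^3 - 9*k^2 + 94*k - 120) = (k - 2)*(k - 1)*(k + 4)*(k^3 - 10*k^2 + 31*k - 30) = (k - 5)*(k - 2)*(k - 1)*(k + 4)*(k^2 - 5*k + 6) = (k - 5)*(k - 2)^2*(k - 1)*(k + 4)*(k - 3)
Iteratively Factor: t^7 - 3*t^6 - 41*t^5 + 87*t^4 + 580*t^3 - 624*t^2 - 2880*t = (t + 3)*(t^6 - 6*t^5 - 23*t^4 + 156*t^3 + 112*t^2 - 960*t) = (t + 3)*(t + 4)*(t^5 - 10*t^4 + 17*t^3 + 88*t^2 - 240*t) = t*(t + 3)*(t + 4)*(t^4 - 10*t^3 + 17*t^2 + 88*t - 240) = t*(t - 5)*(t + 3)*(t + 4)*(t^3 - 5*t^2 - 8*t + 48) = t*(t - 5)*(t - 4)*(t + 3)*(t + 4)*(t^2 - t - 12) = t*(t - 5)*(t - 4)^2*(t + 3)*(t + 4)*(t + 3)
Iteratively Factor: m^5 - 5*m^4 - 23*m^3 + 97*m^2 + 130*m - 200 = (m - 1)*(m^4 - 4*m^3 - 27*m^2 + 70*m + 200) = (m - 1)*(m + 2)*(m^3 - 6*m^2 - 15*m + 100) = (m - 1)*(m + 2)*(m + 4)*(m^2 - 10*m + 25) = (m - 5)*(m - 1)*(m + 2)*(m + 4)*(m - 5)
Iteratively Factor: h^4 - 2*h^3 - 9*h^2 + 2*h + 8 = (h + 2)*(h^3 - 4*h^2 - h + 4) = (h - 4)*(h + 2)*(h^2 - 1) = (h - 4)*(h - 1)*(h + 2)*(h + 1)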